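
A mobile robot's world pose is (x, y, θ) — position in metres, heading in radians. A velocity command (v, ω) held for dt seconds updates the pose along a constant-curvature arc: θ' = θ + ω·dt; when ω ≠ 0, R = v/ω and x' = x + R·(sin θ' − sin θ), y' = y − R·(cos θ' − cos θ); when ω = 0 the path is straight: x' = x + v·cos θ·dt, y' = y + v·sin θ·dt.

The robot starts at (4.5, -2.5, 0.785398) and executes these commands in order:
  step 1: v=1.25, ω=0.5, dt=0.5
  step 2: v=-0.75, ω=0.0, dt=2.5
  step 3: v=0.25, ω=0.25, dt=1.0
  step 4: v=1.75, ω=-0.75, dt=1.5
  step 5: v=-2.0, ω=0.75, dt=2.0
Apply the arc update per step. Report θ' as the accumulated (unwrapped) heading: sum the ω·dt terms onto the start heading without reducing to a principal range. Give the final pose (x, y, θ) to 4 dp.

step 1: θ'=1.0354 (R=2.5000) → pose (4.8824, -2.0077, 1.0354)
step 2: θ'=1.0354 (straight) → pose (3.9258, -3.6203, 1.0354)
step 3: θ'=1.2854 (R=1.0000) → pose (4.0253, -3.3917, 1.2854)
step 4: θ'=0.1604 (R=-2.3333) → pose (5.8916, -1.7452, 0.1604)
step 5: θ'=1.6604 (R=-2.6667) → pose (3.6615, -4.6163, 1.6604)

(3.6615, -4.6163, 1.6604)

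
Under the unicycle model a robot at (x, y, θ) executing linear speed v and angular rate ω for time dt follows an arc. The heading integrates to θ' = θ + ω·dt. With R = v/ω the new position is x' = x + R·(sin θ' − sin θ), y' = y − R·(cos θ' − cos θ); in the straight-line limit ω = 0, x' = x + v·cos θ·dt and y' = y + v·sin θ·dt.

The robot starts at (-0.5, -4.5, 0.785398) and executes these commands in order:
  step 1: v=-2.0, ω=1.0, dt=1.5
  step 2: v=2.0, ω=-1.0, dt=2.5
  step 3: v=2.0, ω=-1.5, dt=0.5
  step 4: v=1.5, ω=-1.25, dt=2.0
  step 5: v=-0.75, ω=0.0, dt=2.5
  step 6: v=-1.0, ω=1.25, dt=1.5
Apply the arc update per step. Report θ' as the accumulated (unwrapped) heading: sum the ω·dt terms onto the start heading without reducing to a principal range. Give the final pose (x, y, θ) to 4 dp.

step 1: θ'=2.2854 (R=-2.0000) → pose (-0.5965, -7.2248, 2.2854)
step 2: θ'=-0.2146 (R=-2.0000) → pose (1.3401, -3.9601, -0.2146)
step 3: θ'=-0.9646 (R=-1.3333) → pose (2.1519, -4.5032, -0.9646)
step 4: θ'=-3.4646 (R=-1.2000) → pose (0.7849, -6.3248, -3.4646)
step 5: θ'=-3.4646 (straight) → pose (2.5629, -6.9200, -3.4646)
step 6: θ'=-1.5896 (R=-0.8000) → pose (3.6167, -6.1764, -1.5896)

(3.6167, -6.1764, -1.5896)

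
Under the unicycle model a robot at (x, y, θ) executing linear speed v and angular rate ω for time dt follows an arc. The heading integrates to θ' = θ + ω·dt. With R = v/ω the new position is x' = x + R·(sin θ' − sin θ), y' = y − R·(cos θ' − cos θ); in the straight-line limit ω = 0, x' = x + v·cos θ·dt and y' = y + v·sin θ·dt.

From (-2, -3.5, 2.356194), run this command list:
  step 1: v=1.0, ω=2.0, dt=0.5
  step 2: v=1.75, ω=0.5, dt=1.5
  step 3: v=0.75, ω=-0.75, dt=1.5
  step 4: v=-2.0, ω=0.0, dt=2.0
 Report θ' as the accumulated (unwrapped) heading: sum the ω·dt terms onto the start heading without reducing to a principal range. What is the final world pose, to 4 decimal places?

step 1: θ'=3.3562 (R=0.5000) → pose (-2.4600, -3.3650, 3.3562)
step 2: θ'=4.1062 (R=3.5000) → pose (-4.5911, -4.7906, 4.1062)
step 3: θ'=2.9812 (R=-1.0000) → pose (-5.5726, -5.2081, 2.9812)
step 4: θ'=2.9812 (straight) → pose (-1.6239, -5.8469, 2.9812)

(-1.6239, -5.8469, 2.9812)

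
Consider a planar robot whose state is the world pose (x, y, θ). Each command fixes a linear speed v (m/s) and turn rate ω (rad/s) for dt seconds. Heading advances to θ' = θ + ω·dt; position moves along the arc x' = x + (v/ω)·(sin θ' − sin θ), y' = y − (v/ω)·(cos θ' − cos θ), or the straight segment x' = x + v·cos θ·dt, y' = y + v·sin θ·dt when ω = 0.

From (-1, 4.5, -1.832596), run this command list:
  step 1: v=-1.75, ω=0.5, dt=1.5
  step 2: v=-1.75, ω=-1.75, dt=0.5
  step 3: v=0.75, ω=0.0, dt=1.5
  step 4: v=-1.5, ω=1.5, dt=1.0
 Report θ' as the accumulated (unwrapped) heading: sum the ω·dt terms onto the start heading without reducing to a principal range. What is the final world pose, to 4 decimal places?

step 1: θ'=-1.0826 (R=-3.5000) → pose (-1.2896, 7.0475, -1.0826)
step 2: θ'=-1.9576 (R=1.0000) → pose (-1.3326, 7.8938, -1.9576)
step 3: θ'=-1.9576 (straight) → pose (-1.7569, 6.8519, -1.9576)
step 4: θ'=-0.4576 (R=-1.0000) → pose (-2.2413, 8.1262, -0.4576)

(-2.2413, 8.1262, -0.4576)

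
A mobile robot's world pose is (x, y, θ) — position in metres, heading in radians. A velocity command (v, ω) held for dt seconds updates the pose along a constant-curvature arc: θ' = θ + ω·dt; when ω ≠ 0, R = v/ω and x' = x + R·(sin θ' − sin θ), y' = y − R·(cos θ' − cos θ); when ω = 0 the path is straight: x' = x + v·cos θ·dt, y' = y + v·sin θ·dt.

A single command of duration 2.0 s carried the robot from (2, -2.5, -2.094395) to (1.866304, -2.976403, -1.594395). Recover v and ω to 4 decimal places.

Δθ = -1.594395 − -2.094395 = 0.500000
ω = Δθ/dt = 0.500000/2.0 = 0.2500
R = −Δy/(cos θ' − cos θ) = 1.0000
v = R·ω = 1.0000·0.2500 = 0.2500

v = 0.2500, ω = 0.2500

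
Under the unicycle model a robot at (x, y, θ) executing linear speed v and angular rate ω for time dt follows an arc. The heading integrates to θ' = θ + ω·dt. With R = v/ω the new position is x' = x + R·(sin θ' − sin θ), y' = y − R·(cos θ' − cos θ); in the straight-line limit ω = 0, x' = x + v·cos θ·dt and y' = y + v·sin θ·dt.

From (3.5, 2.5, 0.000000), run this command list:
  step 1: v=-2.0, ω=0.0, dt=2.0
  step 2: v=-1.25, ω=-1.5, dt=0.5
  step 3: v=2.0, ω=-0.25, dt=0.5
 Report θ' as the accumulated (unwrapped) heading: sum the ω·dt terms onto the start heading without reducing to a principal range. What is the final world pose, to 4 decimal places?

(-0.3808, 1.9981, -0.8750)

step 1: θ'=0.0000 (straight) → pose (-0.5000, 2.5000, 0.0000)
step 2: θ'=-0.7500 (R=0.8333) → pose (-1.0680, 2.7236, -0.7500)
step 3: θ'=-0.8750 (R=-8.0000) → pose (-0.3808, 1.9981, -0.8750)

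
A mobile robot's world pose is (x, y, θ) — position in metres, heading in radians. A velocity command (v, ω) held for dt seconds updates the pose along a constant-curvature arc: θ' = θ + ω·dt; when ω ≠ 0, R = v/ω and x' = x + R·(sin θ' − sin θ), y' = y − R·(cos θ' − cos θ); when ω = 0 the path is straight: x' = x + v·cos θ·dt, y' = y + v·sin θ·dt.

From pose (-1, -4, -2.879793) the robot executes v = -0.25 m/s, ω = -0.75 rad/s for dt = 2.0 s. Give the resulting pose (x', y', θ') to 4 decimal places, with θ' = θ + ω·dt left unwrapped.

θ' = -2.8798 + -0.75·2.0 = -4.3798
R = v/ω = -0.25/-0.75 = 0.3333
x' = -1 + 0.3333·(sin -4.3798 − sin -2.8798) = -0.5987
y' = -4 − 0.3333·(cos -4.3798 − cos -2.8798) = -4.2131

(-0.5987, -4.2131, -4.3798)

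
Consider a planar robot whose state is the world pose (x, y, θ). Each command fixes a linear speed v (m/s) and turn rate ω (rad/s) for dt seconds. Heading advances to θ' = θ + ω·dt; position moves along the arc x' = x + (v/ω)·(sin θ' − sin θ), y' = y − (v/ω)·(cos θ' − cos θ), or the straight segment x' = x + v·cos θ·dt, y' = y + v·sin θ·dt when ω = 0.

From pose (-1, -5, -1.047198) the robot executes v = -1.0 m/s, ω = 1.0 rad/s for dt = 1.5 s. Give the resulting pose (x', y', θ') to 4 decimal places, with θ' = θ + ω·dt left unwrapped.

(-2.3035, -4.6008, 0.4528)

θ' = -1.0472 + 1.0·1.5 = 0.4528
R = v/ω = -1.0/1.0 = -1.0000
x' = -1 + -1.0000·(sin 0.4528 − sin -1.0472) = -2.3035
y' = -5 − -1.0000·(cos 0.4528 − cos -1.0472) = -4.6008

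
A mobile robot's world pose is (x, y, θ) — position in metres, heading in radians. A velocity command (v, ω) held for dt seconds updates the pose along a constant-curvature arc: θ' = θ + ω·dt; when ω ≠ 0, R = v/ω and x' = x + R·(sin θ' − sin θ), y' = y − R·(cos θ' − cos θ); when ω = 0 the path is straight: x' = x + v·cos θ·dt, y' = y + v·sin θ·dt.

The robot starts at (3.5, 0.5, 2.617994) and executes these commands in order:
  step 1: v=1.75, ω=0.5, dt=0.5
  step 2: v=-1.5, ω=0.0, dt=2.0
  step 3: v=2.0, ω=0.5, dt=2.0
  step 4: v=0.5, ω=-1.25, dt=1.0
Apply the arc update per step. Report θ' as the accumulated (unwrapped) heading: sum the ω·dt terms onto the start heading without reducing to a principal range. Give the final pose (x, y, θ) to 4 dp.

(1.3809, -0.8802, 2.6180)

step 1: θ'=2.8680 (R=3.5000) → pose (2.6957, 0.8387, 2.8680)
step 2: θ'=2.8680 (straight) → pose (5.5841, 0.0281, 2.8680)
step 3: θ'=3.8680 (R=4.0000) → pose (1.8466, -0.8328, 3.8680)
step 4: θ'=2.6180 (R=-0.4000) → pose (1.3809, -0.8802, 2.6180)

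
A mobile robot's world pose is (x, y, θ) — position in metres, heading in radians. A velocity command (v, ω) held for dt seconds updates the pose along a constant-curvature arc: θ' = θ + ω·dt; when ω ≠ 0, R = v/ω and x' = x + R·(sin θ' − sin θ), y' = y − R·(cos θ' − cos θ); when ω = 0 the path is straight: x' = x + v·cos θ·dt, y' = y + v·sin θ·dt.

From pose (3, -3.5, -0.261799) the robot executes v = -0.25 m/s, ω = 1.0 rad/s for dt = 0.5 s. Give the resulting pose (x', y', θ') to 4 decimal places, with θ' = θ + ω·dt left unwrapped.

(2.8763, -3.4985, 0.2382)

θ' = -0.2618 + 1.0·0.5 = 0.2382
R = v/ω = -0.25/1.0 = -0.2500
x' = 3 + -0.2500·(sin 0.2382 − sin -0.2618) = 2.8763
y' = -3.5 − -0.2500·(cos 0.2382 − cos -0.2618) = -3.4985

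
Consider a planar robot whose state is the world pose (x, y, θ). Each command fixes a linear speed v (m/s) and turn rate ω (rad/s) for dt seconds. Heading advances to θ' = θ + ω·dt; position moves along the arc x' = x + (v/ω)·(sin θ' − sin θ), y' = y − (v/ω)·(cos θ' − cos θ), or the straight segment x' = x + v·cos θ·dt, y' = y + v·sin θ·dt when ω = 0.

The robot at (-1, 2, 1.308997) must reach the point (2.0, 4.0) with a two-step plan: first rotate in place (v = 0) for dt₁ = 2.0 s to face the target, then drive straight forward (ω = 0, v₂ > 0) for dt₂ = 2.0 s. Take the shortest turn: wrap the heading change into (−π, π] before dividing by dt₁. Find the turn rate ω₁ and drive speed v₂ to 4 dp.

heading to target = atan2(4−2, 2−-1) = 0.5880
Δθ = wrap(0.5880 − 1.3090) = -0.7210; ω₁ = Δθ/dt₁ = -0.3605
distance = √((2−-1)² + (4−2)²) = 3.6056; v₂ = distance/dt₂ = 1.8028

ω₁ = -0.3605, v₂ = 1.8028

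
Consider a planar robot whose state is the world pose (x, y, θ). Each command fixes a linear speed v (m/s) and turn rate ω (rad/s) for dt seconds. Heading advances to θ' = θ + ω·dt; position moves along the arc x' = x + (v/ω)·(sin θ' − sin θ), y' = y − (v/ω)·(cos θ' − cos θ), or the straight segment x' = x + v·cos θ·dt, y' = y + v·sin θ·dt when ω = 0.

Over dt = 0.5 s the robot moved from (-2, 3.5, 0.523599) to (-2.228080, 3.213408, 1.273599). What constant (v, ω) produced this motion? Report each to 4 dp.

v = -0.7500, ω = 1.5000

Δθ = 1.273599 − 0.523599 = 0.750000
ω = Δθ/dt = 0.750000/0.5 = 1.5000
R = −Δy/(cos θ' − cos θ) = -0.5000
v = R·ω = -0.5000·1.5000 = -0.7500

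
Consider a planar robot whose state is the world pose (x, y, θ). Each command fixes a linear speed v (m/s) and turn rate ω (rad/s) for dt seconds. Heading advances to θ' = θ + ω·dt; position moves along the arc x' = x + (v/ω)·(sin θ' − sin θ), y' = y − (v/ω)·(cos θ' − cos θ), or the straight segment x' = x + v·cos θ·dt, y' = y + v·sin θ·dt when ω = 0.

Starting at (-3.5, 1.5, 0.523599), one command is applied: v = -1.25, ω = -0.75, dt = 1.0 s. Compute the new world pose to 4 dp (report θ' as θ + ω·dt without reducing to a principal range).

θ' = 0.5236 + -0.75·1.0 = -0.2264
R = v/ω = -1.25/-0.75 = 1.6667
x' = -3.5 + 1.6667·(sin -0.2264 − sin 0.5236) = -4.7075
y' = 1.5 − 1.6667·(cos -0.2264 − cos 0.5236) = 1.3192

(-4.7075, 1.3192, -0.2264)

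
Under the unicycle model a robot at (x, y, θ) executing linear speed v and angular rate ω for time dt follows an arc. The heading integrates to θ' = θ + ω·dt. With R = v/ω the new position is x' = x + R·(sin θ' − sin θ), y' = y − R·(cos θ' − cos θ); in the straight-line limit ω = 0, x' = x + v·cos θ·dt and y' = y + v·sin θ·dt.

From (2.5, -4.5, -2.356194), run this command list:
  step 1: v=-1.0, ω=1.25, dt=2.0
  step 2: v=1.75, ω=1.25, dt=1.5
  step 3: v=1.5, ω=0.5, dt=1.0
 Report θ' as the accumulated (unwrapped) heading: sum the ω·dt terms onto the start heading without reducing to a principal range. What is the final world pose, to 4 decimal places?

(1.9268, -0.0133, 2.5188)

step 1: θ'=0.1438 (R=-0.8000) → pose (1.8197, -3.1426, 0.1438)
step 2: θ'=2.0188 (R=1.4000) → pose (2.8809, -1.1506, 2.0188)
step 3: θ'=2.5188 (R=3.0000) → pose (1.9268, -0.0133, 2.5188)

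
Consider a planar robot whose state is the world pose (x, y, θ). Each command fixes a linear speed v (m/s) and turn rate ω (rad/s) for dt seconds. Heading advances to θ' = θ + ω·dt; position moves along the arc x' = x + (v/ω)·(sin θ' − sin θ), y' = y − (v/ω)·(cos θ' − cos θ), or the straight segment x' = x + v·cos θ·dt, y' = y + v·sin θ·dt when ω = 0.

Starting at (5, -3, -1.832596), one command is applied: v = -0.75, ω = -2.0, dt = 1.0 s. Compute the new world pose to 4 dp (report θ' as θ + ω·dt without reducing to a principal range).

θ' = -1.8326 + -2.0·1.0 = -3.8326
R = v/ω = -0.75/-2.0 = 0.3750
x' = 5 + 0.3750·(sin -3.8326 − sin -1.8326) = 5.6012
y' = -3 − 0.3750·(cos -3.8326 − cos -1.8326) = -2.8081

(5.6012, -2.8081, -3.8326)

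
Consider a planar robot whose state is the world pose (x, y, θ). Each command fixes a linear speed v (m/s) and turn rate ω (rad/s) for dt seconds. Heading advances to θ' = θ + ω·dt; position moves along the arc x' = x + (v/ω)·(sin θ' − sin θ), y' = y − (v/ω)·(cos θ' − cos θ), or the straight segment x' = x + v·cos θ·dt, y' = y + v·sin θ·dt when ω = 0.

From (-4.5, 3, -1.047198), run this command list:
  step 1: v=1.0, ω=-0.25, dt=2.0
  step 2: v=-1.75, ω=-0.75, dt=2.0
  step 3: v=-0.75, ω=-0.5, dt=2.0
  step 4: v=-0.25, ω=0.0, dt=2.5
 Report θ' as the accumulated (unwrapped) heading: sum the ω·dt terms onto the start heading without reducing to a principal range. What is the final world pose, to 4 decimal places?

step 1: θ'=-1.5472 (R=-4.0000) → pose (-3.9652, 1.0944, -1.5472)
step 2: θ'=-3.0472 (R=2.3333) → pose (-1.8525, 3.4724, -3.0472)
step 3: θ'=-4.0472 (R=1.5000) → pose (-0.5309, 2.9049, -4.0472)
step 4: θ'=-4.0472 (straight) → pose (-0.1451, 2.4131, -4.0472)

(-0.1451, 2.4131, -4.0472)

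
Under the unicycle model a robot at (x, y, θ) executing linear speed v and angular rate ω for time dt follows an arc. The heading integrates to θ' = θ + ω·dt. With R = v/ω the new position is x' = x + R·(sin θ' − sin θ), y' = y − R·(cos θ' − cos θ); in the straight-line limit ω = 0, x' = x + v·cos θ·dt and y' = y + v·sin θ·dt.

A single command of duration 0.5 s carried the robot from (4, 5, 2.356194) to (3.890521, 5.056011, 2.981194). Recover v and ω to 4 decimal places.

v = 0.2500, ω = 1.2500

Δθ = 2.981194 − 2.356194 = 0.625000
ω = Δθ/dt = 0.625000/0.5 = 1.2500
R = Δx/(sin θ' − sin θ) = 0.2000
v = R·ω = 0.2000·1.2500 = 0.2500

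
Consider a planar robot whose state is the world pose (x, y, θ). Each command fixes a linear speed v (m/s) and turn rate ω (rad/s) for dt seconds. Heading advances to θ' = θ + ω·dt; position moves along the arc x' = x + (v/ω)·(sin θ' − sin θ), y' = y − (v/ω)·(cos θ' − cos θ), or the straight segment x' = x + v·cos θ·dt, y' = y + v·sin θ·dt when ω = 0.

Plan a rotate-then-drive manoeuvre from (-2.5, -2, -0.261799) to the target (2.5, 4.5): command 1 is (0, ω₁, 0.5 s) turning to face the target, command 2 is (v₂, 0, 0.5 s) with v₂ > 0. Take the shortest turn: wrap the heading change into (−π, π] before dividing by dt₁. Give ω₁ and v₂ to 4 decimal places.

ω₁ = 2.3538, v₂ = 16.4012

heading to target = atan2(4.5−-2, 2.5−-2.5) = 0.9151
Δθ = wrap(0.9151 − -0.2618) = 1.1769; ω₁ = Δθ/dt₁ = 2.3538
distance = √((2.5−-2.5)² + (4.5−-2)²) = 8.2006; v₂ = distance/dt₂ = 16.4012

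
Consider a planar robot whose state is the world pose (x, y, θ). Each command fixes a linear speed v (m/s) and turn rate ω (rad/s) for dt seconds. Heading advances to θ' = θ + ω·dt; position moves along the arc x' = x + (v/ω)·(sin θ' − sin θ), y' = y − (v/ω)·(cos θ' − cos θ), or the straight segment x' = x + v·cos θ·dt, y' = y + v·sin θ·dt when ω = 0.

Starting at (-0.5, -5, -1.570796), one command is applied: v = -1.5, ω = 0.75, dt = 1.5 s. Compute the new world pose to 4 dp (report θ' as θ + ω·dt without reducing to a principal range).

θ' = -1.5708 + 0.75·1.5 = -0.4458
R = v/ω = -1.5/0.75 = -2.0000
x' = -0.5 + -2.0000·(sin -0.4458 − sin -1.5708) = -1.6376
y' = -5 − -2.0000·(cos -0.4458 − cos -1.5708) = -3.1955

(-1.6376, -3.1955, -0.4458)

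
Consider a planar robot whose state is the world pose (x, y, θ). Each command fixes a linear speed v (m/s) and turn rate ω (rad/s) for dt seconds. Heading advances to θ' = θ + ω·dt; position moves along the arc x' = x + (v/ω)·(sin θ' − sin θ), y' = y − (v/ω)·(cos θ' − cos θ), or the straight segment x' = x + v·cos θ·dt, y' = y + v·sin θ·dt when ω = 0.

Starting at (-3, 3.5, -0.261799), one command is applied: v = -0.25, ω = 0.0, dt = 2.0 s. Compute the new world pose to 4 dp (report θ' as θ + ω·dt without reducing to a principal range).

θ' = -0.2618 + 0.0·2.0 = -0.2618
ω = 0 → straight: x' = -3 + -0.25·cos(-0.2618)·2.0 = -3.4830
y' = 3.5 + -0.25·sin(-0.2618)·2.0 = 3.6294

(-3.4830, 3.6294, -0.2618)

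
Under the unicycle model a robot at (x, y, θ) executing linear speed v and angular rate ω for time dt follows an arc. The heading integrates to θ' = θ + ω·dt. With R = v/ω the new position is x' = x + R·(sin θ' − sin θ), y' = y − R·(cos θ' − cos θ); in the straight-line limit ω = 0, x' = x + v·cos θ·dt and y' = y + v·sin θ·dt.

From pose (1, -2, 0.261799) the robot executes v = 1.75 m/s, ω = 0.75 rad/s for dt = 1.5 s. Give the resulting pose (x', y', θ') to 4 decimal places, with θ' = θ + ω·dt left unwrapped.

θ' = 0.2618 + 0.75·1.5 = 1.3868
R = v/ω = 1.75/0.75 = 2.3333
x' = 1 + 2.3333·(sin 1.3868 − sin 0.2618) = 2.6900
y' = -2 − 2.3333·(cos 1.3868 − cos 0.2618) = -0.1731

(2.6900, -0.1731, 1.3868)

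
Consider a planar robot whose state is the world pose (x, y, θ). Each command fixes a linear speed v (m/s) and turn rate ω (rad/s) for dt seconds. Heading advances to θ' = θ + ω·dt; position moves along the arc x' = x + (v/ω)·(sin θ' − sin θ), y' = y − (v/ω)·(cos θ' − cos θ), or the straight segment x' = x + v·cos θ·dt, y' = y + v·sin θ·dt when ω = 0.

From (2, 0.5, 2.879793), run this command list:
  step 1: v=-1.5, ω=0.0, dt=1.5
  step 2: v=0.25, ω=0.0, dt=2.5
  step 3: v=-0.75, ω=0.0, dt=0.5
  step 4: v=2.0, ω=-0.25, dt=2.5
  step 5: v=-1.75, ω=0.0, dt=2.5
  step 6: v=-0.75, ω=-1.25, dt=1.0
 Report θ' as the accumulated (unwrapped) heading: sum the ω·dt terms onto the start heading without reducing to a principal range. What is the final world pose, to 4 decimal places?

step 1: θ'=2.8798 (straight) → pose (4.1733, -0.0823, 2.8798)
step 2: θ'=2.8798 (straight) → pose (3.5696, 0.0794, 2.8798)
step 3: θ'=2.8798 (straight) → pose (3.9319, -0.0176, 2.8798)
step 4: θ'=2.2548 (R=-8.0000) → pose (-0.1980, 2.6546, 2.2548)
step 5: θ'=2.2548 (straight) → pose (2.5665, -0.7363, 2.2548)
step 6: θ'=1.0048 (R=0.6000) → pose (2.6079, -1.4372, 1.0048)

(2.6079, -1.4372, 1.0048)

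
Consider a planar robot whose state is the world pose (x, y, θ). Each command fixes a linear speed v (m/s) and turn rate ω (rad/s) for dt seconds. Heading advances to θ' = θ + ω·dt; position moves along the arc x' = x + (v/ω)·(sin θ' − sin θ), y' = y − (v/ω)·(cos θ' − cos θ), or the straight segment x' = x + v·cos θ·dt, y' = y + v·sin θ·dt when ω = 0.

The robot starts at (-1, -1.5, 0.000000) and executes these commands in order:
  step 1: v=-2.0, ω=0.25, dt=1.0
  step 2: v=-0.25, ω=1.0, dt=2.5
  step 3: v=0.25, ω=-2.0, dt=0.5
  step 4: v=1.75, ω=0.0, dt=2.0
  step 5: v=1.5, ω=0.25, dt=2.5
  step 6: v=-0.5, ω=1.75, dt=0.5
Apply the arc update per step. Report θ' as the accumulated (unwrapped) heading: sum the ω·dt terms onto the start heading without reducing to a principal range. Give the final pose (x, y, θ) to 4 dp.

step 1: θ'=0.2500 (R=-8.0000) → pose (-2.9792, -1.7487, 0.2500)
step 2: θ'=2.7500 (R=-0.2500) → pose (-3.0128, -2.2220, 2.7500)
step 3: θ'=1.7500 (R=-0.1250) → pose (-3.0881, -2.1287, 1.7500)
step 4: θ'=1.7500 (straight) → pose (-3.7119, 1.3152, 1.7500)
step 5: θ'=2.3750 (R=6.0000) → pose (-5.4538, 4.5674, 2.3750)
step 6: θ'=3.2500 (R=-0.2857) → pose (-5.2246, 4.4892, 3.2500)

(-5.2246, 4.4892, 3.2500)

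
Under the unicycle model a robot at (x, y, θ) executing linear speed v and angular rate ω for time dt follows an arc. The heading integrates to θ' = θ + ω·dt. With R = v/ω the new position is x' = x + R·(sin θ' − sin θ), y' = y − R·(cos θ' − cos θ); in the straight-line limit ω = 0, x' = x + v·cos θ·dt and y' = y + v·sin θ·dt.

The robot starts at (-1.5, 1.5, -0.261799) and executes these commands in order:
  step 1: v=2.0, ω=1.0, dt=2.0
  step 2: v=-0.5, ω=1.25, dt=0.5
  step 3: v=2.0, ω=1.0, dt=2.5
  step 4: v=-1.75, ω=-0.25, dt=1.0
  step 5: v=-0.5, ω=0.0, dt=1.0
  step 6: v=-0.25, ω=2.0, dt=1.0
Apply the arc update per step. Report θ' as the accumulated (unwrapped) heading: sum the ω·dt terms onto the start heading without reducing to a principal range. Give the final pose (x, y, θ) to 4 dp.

(-2.4388, 4.1954, 6.6132)

step 1: θ'=1.7382 (R=2.0000) → pose (0.9897, 3.7651, 1.7382)
step 2: θ'=2.3632 (R=-0.4000) → pose (1.1032, 3.5469, 2.3632)
step 3: θ'=4.8632 (R=2.0000) → pose (-2.2783, 1.8224, 4.8632)
step 4: θ'=4.6132 (R=7.0000) → pose (-2.3234, 3.5672, 4.6132)
step 5: θ'=4.6132 (straight) → pose (-2.2739, 4.0648, 4.6132)
step 6: θ'=6.6132 (R=-0.1250) → pose (-2.4388, 4.1954, 6.6132)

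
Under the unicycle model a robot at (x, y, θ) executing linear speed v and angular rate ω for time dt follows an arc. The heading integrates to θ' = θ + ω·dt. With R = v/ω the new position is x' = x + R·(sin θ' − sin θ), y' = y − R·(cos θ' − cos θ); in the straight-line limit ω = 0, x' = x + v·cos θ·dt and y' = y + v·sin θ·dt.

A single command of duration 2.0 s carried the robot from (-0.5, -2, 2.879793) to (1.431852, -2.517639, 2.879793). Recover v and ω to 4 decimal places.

v = -1.0000, ω = 0.0000

Δθ = 2.879793 − 2.879793 = 0.000000
ω = Δθ/dt = 0.000000/2.0 = 0.0000
ω = 0 → v = (Δx·cos θ + Δy·sin θ)/dt = -1.0000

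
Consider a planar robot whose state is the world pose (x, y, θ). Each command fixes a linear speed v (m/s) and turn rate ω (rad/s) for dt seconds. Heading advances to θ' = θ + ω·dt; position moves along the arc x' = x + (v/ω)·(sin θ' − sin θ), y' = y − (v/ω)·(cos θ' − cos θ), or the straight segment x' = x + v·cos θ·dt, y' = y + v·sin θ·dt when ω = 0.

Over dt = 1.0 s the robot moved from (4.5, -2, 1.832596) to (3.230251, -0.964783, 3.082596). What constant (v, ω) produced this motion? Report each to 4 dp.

Δθ = 3.082596 − 1.832596 = 1.250000
ω = Δθ/dt = 1.250000/1.0 = 1.2500
R = Δx/(sin θ' − sin θ) = 1.4000
v = R·ω = 1.4000·1.2500 = 1.7500

v = 1.7500, ω = 1.2500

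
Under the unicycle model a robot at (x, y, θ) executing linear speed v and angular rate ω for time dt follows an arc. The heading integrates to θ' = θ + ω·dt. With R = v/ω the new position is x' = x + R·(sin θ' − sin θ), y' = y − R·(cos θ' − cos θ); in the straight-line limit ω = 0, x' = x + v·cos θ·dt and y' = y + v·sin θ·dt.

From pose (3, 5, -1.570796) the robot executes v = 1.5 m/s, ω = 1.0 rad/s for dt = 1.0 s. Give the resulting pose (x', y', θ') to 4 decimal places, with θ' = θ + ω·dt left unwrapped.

θ' = -1.5708 + 1.0·1.0 = -0.5708
R = v/ω = 1.5/1.0 = 1.5000
x' = 3 + 1.5000·(sin -0.5708 − sin -1.5708) = 3.6895
y' = 5 − 1.5000·(cos -0.5708 − cos -1.5708) = 3.7378

(3.6895, 3.7378, -0.5708)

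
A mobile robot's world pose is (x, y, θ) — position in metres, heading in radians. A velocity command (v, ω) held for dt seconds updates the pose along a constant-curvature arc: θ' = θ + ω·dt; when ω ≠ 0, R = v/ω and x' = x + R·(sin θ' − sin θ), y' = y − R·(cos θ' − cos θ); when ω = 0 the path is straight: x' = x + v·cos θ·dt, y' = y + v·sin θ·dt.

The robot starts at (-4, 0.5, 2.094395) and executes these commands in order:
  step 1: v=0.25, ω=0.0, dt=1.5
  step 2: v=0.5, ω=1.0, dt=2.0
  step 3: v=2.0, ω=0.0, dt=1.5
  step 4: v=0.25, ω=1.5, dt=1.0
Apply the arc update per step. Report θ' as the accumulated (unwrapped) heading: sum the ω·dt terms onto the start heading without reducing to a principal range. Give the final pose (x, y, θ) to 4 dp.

step 1: θ'=2.0944 (straight) → pose (-4.1875, 0.8248, 2.0944)
step 2: θ'=4.0944 (R=0.5000) → pose (-5.0280, 0.8645, 4.0944)
step 3: θ'=4.0944 (straight) → pose (-6.7662, -1.5807, 4.0944)
step 4: θ'=5.5944 (R=0.1667) → pose (-6.7363, -1.8059, 5.5944)

(-6.7363, -1.8059, 5.5944)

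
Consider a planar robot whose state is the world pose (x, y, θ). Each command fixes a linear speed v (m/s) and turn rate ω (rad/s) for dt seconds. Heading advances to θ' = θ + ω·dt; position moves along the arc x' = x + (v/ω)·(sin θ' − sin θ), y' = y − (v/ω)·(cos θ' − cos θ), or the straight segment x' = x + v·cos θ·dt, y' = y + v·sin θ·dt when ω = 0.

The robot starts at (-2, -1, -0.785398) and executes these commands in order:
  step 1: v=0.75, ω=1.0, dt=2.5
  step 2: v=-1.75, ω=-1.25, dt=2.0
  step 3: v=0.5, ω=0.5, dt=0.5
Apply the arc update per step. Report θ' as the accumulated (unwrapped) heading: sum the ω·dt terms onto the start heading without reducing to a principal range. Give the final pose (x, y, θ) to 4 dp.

step 1: θ'=1.7146 (R=0.7500) → pose (-0.7274, -0.3622, 1.7146)
step 2: θ'=-0.7854 (R=1.4000) → pose (-3.1029, -1.5528, -0.7854)
step 3: θ'=-0.5354 (R=1.0000) → pose (-2.9060, -1.7057, -0.5354)

(-2.9060, -1.7057, -0.5354)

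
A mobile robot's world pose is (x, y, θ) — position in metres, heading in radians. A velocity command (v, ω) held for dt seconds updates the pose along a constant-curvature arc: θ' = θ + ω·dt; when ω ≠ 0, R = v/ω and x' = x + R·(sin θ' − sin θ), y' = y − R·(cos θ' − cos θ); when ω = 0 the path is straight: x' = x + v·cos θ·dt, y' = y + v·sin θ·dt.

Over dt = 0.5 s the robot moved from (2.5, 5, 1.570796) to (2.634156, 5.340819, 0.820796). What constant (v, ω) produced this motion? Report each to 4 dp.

Δθ = 0.820796 − 1.570796 = -0.750000
ω = Δθ/dt = -0.750000/0.5 = -1.5000
R = −Δy/(cos θ' − cos θ) = -0.5000
v = R·ω = -0.5000·-1.5000 = 0.7500

v = 0.7500, ω = -1.5000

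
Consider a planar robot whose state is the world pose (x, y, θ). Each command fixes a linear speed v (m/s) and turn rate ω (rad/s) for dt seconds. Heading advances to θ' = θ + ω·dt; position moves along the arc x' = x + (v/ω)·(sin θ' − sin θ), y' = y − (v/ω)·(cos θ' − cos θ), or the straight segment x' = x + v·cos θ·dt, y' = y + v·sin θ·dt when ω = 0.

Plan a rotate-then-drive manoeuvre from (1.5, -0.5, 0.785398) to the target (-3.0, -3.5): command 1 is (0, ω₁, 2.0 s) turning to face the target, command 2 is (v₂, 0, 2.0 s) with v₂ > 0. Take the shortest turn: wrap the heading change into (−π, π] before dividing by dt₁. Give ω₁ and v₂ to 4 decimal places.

heading to target = atan2(-3.5−-0.5, -3−1.5) = -2.5536
Δθ = wrap(-2.5536 − 0.7854) = 2.9442; ω₁ = Δθ/dt₁ = 1.4721
distance = √((-3−1.5)² + (-3.5−-0.5)²) = 5.4083; v₂ = distance/dt₂ = 2.7042

ω₁ = 1.4721, v₂ = 2.7042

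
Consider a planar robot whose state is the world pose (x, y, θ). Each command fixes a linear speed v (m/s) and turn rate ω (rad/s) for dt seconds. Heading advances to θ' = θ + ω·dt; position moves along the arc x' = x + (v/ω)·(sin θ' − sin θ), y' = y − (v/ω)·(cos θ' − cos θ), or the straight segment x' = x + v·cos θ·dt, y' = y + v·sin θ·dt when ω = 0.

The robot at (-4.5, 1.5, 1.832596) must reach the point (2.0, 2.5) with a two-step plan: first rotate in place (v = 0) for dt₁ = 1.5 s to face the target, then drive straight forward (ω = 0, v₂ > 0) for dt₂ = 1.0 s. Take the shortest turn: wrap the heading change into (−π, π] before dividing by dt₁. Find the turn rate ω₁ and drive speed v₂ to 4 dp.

ω₁ = -1.1200, v₂ = 6.5765

heading to target = atan2(2.5−1.5, 2−-4.5) = 0.1526
Δθ = wrap(0.1526 − 1.8326) = -1.6799; ω₁ = Δθ/dt₁ = -1.1200
distance = √((2−-4.5)² + (2.5−1.5)²) = 6.5765; v₂ = distance/dt₂ = 6.5765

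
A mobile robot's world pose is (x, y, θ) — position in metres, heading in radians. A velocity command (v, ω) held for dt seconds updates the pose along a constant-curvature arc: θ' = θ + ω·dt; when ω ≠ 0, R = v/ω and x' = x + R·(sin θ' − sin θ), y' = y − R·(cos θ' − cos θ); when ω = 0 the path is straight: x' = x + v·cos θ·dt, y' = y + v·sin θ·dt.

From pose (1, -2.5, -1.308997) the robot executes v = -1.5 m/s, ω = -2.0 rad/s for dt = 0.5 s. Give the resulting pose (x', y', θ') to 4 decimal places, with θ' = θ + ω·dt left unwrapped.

θ' = -1.3090 + -2.0·0.5 = -2.3090
R = v/ω = -1.5/-2.0 = 0.7500
x' = 1 + 0.7500·(sin -2.3090 − sin -1.3090) = 1.1697
y' = -2.5 − 0.7500·(cos -2.3090 − cos -1.3090) = -1.8012

(1.1697, -1.8012, -2.3090)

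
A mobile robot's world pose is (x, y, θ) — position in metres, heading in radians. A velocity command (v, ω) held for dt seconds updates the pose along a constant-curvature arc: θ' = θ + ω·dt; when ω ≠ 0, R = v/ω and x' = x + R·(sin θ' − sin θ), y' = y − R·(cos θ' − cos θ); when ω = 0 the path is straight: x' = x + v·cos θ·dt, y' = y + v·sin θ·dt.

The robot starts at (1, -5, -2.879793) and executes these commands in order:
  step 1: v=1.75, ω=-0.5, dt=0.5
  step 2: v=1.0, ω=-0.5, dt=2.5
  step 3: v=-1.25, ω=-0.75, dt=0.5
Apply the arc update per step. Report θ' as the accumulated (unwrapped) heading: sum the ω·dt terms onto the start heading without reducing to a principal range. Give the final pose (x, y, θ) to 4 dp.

step 1: θ'=-3.1298 (R=-3.5000) → pose (0.1354, -5.1190, -3.1298)
step 2: θ'=-4.3798 (R=-2.0000) → pose (-1.7786, -3.7722, -4.3798)
step 3: θ'=-4.7548 (R=1.6667) → pose (-1.6887, -4.3870, -4.7548)

(-1.6887, -4.3870, -4.7548)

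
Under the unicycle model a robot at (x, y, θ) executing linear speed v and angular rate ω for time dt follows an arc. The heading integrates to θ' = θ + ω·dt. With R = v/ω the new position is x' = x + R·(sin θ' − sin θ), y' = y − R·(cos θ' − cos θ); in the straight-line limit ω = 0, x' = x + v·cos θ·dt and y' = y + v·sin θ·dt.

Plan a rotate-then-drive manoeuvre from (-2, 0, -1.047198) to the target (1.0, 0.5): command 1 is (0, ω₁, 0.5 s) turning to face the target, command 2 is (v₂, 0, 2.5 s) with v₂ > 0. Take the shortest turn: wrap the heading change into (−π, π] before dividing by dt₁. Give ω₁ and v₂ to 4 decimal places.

heading to target = atan2(0.5−0, 1−-2) = 0.1651
Δθ = wrap(0.1651 − -1.0472) = 1.2123; ω₁ = Δθ/dt₁ = 2.4247
distance = √((1−-2)² + (0.5−0)²) = 3.0414; v₂ = distance/dt₂ = 1.2166

ω₁ = 2.4247, v₂ = 1.2166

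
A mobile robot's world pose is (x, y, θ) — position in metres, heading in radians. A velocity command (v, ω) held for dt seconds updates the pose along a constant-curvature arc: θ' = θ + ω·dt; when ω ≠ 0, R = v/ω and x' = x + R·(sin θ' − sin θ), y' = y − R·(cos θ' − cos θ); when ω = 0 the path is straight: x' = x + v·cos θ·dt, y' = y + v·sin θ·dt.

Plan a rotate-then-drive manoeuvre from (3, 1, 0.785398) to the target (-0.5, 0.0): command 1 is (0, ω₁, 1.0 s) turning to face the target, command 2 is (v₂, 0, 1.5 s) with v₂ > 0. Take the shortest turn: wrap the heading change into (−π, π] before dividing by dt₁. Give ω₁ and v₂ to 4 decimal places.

heading to target = atan2(0−1, -0.5−3) = -2.8633
Δθ = wrap(-2.8633 − 0.7854) = 2.6345; ω₁ = Δθ/dt₁ = 2.6345
distance = √((-0.5−3)² + (0−1)²) = 3.6401; v₂ = distance/dt₂ = 2.4267

ω₁ = 2.6345, v₂ = 2.4267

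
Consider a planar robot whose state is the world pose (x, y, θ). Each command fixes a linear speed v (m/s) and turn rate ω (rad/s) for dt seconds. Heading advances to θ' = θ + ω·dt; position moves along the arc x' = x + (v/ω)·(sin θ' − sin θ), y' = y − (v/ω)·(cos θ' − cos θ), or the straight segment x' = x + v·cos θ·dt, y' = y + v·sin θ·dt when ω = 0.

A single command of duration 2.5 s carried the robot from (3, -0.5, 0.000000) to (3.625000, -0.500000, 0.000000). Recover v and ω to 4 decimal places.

Δθ = 0.000000 − 0.000000 = 0.000000
ω = Δθ/dt = 0.000000/2.5 = 0.0000
ω = 0 → v = (Δx·cos θ + Δy·sin θ)/dt = 0.2500

v = 0.2500, ω = 0.0000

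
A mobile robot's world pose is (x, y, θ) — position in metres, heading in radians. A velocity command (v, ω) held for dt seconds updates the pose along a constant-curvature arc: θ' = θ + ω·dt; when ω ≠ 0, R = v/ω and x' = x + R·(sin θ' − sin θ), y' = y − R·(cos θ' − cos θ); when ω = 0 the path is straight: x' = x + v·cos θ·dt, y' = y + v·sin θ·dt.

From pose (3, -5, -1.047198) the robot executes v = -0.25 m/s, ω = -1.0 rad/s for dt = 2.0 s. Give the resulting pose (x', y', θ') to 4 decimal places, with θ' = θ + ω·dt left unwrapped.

θ' = -1.0472 + -1.0·2.0 = -3.0472
R = v/ω = -0.25/-1.0 = 0.2500
x' = 3 + 0.2500·(sin -3.0472 − sin -1.0472) = 3.1929
y' = -5 − 0.2500·(cos -3.0472 − cos -1.0472) = -4.6261

(3.1929, -4.6261, -3.0472)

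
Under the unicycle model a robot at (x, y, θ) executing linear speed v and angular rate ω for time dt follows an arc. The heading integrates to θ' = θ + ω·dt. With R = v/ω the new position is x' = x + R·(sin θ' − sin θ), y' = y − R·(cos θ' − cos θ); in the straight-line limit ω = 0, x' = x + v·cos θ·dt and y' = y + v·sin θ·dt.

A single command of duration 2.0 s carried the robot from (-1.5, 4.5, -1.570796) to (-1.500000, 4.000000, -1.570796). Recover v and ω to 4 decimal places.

Δθ = -1.570796 − -1.570796 = 0.000000
ω = Δθ/dt = 0.000000/2.0 = 0.0000
ω = 0 → v = (Δx·cos θ + Δy·sin θ)/dt = 0.2500

v = 0.2500, ω = 0.0000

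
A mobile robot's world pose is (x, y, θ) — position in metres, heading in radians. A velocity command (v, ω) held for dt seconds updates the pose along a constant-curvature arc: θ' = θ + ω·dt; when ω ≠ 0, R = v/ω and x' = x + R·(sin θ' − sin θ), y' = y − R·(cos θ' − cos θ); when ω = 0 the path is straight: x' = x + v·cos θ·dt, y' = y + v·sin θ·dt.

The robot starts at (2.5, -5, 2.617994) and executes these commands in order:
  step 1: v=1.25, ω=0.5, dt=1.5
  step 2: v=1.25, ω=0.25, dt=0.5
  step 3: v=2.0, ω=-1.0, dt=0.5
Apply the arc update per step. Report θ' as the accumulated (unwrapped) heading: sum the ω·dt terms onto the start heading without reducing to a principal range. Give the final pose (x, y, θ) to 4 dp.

step 1: θ'=3.3680 (R=2.5000) → pose (0.6888, -4.7289, 3.3680)
step 2: θ'=3.4930 (R=5.0000) → pose (0.0901, -4.9068, 3.4930)
step 3: θ'=2.9930 (R=-2.0000) → pose (-0.8944, -5.0070, 2.9930)

(-0.8944, -5.0070, 2.9930)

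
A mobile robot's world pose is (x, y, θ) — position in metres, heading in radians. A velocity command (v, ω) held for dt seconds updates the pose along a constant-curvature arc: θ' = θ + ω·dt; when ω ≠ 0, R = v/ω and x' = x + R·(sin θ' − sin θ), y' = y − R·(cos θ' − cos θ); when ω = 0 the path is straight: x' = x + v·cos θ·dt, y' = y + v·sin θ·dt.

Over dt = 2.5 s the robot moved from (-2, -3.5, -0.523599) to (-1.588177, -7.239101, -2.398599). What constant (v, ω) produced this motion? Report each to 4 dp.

v = 1.7500, ω = -0.7500

Δθ = -2.398599 − -0.523599 = -1.875000
ω = Δθ/dt = -1.875000/2.5 = -0.7500
R = −Δy/(cos θ' − cos θ) = -2.3333
v = R·ω = -2.3333·-0.7500 = 1.7500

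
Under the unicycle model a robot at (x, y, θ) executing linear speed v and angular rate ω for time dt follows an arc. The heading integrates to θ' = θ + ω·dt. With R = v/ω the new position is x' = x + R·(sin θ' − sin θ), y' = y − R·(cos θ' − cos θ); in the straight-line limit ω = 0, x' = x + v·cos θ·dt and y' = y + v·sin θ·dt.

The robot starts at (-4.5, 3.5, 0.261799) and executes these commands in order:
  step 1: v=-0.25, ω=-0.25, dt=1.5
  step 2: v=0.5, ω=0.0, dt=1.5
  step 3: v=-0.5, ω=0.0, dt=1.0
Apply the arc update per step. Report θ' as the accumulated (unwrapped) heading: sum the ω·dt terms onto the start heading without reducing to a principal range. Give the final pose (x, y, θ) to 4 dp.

(-4.6234, 3.4441, -0.1132)

step 1: θ'=-0.1132 (R=1.0000) → pose (-4.8718, 3.4723, -0.1132)
step 2: θ'=-0.1132 (straight) → pose (-4.1266, 3.3876, -0.1132)
step 3: θ'=-0.1132 (straight) → pose (-4.6234, 3.4441, -0.1132)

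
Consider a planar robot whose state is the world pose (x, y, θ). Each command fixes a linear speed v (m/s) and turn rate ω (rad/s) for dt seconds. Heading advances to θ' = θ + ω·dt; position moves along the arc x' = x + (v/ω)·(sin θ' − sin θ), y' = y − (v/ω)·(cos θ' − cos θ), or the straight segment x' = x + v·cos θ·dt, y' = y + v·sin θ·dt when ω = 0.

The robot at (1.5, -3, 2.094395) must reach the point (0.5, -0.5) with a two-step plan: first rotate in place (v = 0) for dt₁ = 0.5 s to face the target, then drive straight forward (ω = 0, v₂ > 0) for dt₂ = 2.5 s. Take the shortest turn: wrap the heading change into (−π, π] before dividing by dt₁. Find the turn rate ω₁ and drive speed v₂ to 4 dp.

ω₁ = -0.2862, v₂ = 1.0770

heading to target = atan2(-0.5−-3, 0.5−1.5) = 1.9513
Δθ = wrap(1.9513 − 2.0944) = -0.1431; ω₁ = Δθ/dt₁ = -0.2862
distance = √((0.5−1.5)² + (-0.5−-3)²) = 2.6926; v₂ = distance/dt₂ = 1.0770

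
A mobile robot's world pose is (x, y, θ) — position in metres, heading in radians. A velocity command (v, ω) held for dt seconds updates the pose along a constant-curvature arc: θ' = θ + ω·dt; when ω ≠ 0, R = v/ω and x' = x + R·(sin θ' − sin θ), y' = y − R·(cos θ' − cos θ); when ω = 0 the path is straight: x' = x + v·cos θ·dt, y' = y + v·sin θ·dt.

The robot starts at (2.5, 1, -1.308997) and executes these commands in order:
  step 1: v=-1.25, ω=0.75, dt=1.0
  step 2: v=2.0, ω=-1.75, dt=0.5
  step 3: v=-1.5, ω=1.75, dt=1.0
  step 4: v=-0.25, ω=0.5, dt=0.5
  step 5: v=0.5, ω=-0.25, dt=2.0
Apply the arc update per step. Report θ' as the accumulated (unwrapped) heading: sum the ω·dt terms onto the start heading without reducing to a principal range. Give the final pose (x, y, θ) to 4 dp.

step 1: θ'=-0.5590 (R=-1.6667) → pose (1.7740, 1.9816, -0.5590)
step 2: θ'=-1.4340 (R=-1.1429) → pose (2.3001, 1.1686, -1.4340)
step 3: θ'=0.3160 (R=-0.8571) → pose (1.1846, 1.8664, 0.3160)
step 4: θ'=0.5660 (R=-0.5000) → pose (1.0718, 1.8132, 0.5660)
step 5: θ'=0.0660 (R=-2.0000) → pose (2.0125, 2.1207, 0.0660)

(2.0125, 2.1207, 0.0660)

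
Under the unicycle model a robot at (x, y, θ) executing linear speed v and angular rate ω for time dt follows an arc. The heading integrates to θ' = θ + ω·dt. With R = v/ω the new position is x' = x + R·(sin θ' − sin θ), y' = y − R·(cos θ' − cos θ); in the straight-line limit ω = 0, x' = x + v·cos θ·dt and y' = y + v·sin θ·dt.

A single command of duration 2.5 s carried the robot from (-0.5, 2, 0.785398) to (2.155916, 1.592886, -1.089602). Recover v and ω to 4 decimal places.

v = 1.2500, ω = -0.7500

Δθ = -1.089602 − 0.785398 = -1.875000
ω = Δθ/dt = -1.875000/2.5 = -0.7500
R = Δx/(sin θ' − sin θ) = -1.6667
v = R·ω = -1.6667·-0.7500 = 1.2500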